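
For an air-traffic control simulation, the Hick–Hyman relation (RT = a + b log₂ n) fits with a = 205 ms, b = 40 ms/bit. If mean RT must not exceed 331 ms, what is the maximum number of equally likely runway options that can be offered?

8

40·log₂ n ≤ 331 − 205 = 126, giving log₂ n ≤ 3.1500 and n ≤ 8.877. The largest whole number is 8.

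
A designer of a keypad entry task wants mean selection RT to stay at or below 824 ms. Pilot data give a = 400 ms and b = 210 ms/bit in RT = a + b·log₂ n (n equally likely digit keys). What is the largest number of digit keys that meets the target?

Set 400 + 210·log₂ n ≤ 824 → log₂ n ≤ (824 − 400)/210 = 2.0190.
So n ≤ 2^2.0190 = 4.053; the largest integer n is 4.

4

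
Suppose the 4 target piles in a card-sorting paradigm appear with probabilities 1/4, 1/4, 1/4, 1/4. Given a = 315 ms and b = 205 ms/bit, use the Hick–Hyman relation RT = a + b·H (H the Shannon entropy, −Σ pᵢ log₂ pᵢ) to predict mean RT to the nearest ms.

725 ms

H = −Σ pᵢ log₂ pᵢ = 0.25·2 + 0.25·2 + 0.25·2 + 0.25·2 = 2.000 bits.
RT = 315 + 205 × 2.000 = 725.00 ms.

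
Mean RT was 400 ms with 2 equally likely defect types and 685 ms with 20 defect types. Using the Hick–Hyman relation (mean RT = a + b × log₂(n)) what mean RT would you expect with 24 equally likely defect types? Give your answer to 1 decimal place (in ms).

Solve the two-equation system in a and b:
  b = (685 − 400) / (log₂ 20 − log₂ 2) = 285 / (4.3219 − 1) = 85.794 ms/bit
  a = 400 − 85.794 × 1 = 314.206 ms
Then RT(24) = 314.206 + 85.794 × log₂ 24 = 314.206 + 85.794 × 4.5850 ≈ 707.567 ms.

707.6 ms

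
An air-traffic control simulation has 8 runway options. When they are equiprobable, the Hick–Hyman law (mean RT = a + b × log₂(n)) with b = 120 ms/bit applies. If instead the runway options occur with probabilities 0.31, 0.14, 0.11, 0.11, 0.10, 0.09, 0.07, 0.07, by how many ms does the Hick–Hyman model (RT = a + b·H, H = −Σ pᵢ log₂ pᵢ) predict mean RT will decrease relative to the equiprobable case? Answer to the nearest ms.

24 ms

The RT saving is b·ΔH. Equiprobable H₀ = log₂(8) = 3.0000 bits; with the given probabilities H = 2.8034 bits.
b·(H₀ − H) = 120 × (3.0000 − 2.8034) = 23.59 ms.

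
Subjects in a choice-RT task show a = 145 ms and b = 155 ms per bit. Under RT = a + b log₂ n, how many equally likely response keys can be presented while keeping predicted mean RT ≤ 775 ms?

16

Set 145 + 155·log₂ n ≤ 775 → log₂ n ≤ (775 − 145)/155 = 4.0645.
So n ≤ 2^4.0645 = 16.732; the largest integer n is 16.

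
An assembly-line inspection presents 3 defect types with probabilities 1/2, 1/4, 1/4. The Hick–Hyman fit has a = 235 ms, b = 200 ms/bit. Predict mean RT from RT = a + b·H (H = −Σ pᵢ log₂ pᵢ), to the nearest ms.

Each term −pᵢ log₂ pᵢ: 0.5·1 + 0.25·2 + 0.25·2; summed, H = 1.500 bits.
Mean RT = a + bH = 235 + 200·1.500 = 535.00 ms.

535 ms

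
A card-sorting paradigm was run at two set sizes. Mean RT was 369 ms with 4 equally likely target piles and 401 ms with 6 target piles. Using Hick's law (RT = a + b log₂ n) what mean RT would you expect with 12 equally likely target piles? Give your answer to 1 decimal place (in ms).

455.7 ms

Fit slope and intercept:
  b = (401 − 369) / (log₂ 6 − log₂ 4) = 32 / (2.5850 − 2) = 54.704 ms/bit
  a = 369 − 54.704 × 2 = 259.591 ms
Then RT(12) = 259.591 + 54.704 × log₂ 12 = 259.591 + 54.704 × 3.5850 ≈ 455.704 ms.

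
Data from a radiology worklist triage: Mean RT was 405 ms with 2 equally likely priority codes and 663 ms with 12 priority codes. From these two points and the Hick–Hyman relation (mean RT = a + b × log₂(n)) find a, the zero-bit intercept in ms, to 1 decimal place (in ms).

b = (RT₂ − RT₁)/(log₂ n₂ − log₂ n₁) = (663 − 405)/(3.5850 − 1) = 99.808 ms/bit.
a = RT₁ − b·log₂ n₁ = 405 − 99.808 × 1 = 305.192 ms.

305.2 ms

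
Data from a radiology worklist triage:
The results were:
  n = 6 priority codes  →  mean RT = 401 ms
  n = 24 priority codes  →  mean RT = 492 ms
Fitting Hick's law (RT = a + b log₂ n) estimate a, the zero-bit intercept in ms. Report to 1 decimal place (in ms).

283.4 ms

b = (RT₂ − RT₁)/(log₂ n₂ − log₂ n₁) = (492 − 401)/(4.5850 − 2.5850) = 45.500 ms/bit.
a = RT₁ − b·log₂ n₁ = 401 − 45.500 × 2.5850 = 283.384 ms.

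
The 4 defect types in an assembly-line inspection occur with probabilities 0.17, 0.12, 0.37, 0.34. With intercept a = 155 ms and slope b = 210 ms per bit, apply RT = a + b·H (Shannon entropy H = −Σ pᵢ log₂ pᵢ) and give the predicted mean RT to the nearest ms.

546 ms

H = 0.17·log₂(1/0.17) + 0.12·log₂(1/0.12) + 0.37·log₂(1/0.37) + 0.34·log₂(1/0.34) = 1.8616 bits.
RT = 155 + 210 × 1.8616 = 545.93 ms.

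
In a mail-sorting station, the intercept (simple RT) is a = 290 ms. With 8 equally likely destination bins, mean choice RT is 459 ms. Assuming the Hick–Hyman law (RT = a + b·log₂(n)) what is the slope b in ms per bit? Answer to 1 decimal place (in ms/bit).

56.3 ms/bit

8 alternatives carry log₂ 8 = 3 bits; the choice cost is 459 − 290 = 169 ms, so b = 169/3 = 56.333 ms/bit.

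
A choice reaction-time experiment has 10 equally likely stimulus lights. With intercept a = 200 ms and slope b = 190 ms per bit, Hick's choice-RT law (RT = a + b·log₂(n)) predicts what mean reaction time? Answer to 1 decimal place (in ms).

log₂(10) = 3.3219 bits, so RT = 200 + 190 × 3.3219 ≈ 831.166 ms.

831.2 ms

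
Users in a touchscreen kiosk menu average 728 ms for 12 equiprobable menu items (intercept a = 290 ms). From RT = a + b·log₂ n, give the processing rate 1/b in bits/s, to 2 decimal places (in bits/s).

8.18 bits/s

Choice component = 728 − 290 = 438 ms over log₂(12) = 3.5850 bits.
b = 438 / 3.5850 = 122.177 ms/bit, so 1/b = 8.185 bits/s.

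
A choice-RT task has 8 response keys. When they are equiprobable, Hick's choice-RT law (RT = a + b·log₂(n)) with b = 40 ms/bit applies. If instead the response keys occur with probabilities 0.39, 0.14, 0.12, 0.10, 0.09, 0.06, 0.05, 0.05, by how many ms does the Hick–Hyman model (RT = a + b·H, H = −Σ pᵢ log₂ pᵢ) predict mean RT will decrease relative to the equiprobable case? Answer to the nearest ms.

Equiprobable entropy H₀ = log₂ 8 = 3.0000 bits.
Skewed entropy H = −Σ pᵢ log₂ pᵢ = 2.6145 bits.
ΔRT = b·(H₀ − H) = 40 × 0.3855 = 15.42 ms.

15 ms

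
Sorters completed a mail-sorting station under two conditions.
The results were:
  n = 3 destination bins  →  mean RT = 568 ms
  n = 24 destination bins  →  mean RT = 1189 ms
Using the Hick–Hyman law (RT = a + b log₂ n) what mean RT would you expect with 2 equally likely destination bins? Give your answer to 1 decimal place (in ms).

446.9 ms

With log₂ n on the abscissa the relation is linear; from the two conditions:
  b = (1189 − 568) / (log₂ 24 − log₂ 3) = 621 / (4.5850 − 1.5850) = 207.000 ms/bit
  a = 568 − 207.000 × 1.5850 = 239.913 ms
Then RT(2) = 239.913 + 207.000 × log₂ 2 = 239.913 + 207.000 × 1 ≈ 446.913 ms.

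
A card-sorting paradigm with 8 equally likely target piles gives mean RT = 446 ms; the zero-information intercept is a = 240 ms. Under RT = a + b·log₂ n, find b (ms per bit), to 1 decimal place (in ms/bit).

b = (446 − 240) / log₂(8) = 206 / 3 = 68.667 ms/bit.

68.7 ms/bit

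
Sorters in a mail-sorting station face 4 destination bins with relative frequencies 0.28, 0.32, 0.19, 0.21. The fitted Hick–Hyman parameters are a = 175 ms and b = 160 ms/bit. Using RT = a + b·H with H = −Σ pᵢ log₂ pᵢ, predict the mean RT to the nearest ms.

H = 0.28·log₂(1/0.28) + 0.32·log₂(1/0.32) + 0.19·log₂(1/0.19) + 0.21·log₂(1/0.21) = 1.9683 bits.
RT = 175 + 160 × 1.9683 = 489.93 ms.

490 ms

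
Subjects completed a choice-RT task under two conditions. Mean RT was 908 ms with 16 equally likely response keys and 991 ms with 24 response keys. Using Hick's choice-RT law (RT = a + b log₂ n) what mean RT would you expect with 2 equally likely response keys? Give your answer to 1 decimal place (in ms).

RT is linear in log₂ n, so two points fix the line:
  b = (991 − 908) / (log₂ 24 − log₂ 16) = 83 / (4.5850 − 4) = 141.889 ms/bit
  a = 908 − 141.889 × 4 = 340.442 ms
Then RT(2) = 340.442 + 141.889 × log₂ 2 = 340.442 + 141.889 × 1 ≈ 482.332 ms.

482.3 ms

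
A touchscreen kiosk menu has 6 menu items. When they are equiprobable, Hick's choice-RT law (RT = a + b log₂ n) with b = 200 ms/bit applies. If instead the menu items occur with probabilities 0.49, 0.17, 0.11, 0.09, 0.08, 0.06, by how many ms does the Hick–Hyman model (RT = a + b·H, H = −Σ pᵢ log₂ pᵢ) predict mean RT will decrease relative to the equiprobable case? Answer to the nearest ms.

90 ms

The RT saving is b·ΔH. Equiprobable H₀ = log₂(6) = 2.5850 bits; with the given probabilities H = 2.1369 bits.
b·(H₀ − H) = 200 × (2.5850 − 2.1369) = 89.62 ms.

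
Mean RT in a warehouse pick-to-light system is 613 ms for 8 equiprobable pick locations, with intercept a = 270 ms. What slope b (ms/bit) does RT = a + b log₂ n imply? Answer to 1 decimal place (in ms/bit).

log₂(8) = 3 bits.
b = (RT − a)/log₂ n = (613 − 270) / 3 = 114.333 ms/bit.

114.3 ms/bit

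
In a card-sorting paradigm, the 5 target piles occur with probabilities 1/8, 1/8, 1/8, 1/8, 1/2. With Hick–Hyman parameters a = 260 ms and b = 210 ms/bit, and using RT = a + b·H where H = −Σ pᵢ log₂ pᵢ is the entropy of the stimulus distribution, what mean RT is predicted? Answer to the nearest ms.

Each term −pᵢ log₂ pᵢ: 0.125·3 + 0.125·3 + 0.125·3 + 0.125·3 + 0.5·1; summed, H = 2.000 bits.
Mean RT = a + bH = 260 + 210·2.000 = 680.00 ms.

680 ms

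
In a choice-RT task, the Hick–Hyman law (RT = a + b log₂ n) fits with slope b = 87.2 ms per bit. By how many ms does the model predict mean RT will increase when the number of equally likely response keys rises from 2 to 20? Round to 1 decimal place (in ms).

ΔRT = (a + b log₂ n₂) − (a + b log₂ n₁) = b·(log₂ n₂ − log₂ n₁).
log₂(20) − log₂(2) = 4.3219 − 1 = 3.3219.
ΔRT = 87.2 × 3.3219 = 289.672 ms.

289.7 ms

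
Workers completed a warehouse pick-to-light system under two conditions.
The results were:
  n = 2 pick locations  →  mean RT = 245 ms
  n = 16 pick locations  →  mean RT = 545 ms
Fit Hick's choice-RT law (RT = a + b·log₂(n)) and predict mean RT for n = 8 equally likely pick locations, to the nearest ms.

445 ms

Solve the two-equation system in a and b:
  b = (545 − 245) / (log₂ 16 − log₂ 2) = 300 / (4 − 1) = 100 ms/bit
  a = 245 − 100 × 1 = 145 ms
Then RT(8) = 145 + 100 × log₂ 8 = 145 + 100 × 3 ≈ 445.000 ms.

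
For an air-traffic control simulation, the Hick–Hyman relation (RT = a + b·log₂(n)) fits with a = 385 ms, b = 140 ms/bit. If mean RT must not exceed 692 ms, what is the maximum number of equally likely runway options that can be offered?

4

Set 385 + 140·log₂ n ≤ 692 → log₂ n ≤ (692 − 385)/140 = 2.1929.
So n ≤ 2^2.1929 = 4.572; the largest integer n is 4.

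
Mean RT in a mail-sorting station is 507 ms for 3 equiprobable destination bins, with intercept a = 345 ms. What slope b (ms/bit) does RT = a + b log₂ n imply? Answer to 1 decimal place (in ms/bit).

log₂(3) = 1.5850 bits.
b = (RT − a)/log₂ n = (507 − 345) / 1.5850 = 102.211 ms/bit.

102.2 ms/bit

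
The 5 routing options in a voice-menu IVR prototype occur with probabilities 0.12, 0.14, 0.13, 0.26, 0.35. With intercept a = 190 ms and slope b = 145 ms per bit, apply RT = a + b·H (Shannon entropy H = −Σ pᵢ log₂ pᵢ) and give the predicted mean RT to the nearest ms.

H = 0.12·log₂(1/0.12) + 0.14·log₂(1/0.14) + 0.13·log₂(1/0.13) + 0.26·log₂(1/0.26) + 0.35·log₂(1/0.35) = 2.1822 bits.
RT = 190 + 145 × 2.1822 = 506.42 ms.

506 ms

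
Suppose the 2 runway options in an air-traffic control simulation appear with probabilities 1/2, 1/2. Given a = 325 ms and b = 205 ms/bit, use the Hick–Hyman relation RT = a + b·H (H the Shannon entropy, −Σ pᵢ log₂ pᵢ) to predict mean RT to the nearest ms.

H = −Σ pᵢ log₂ pᵢ = 0.5·1 + 0.5·1 = 1.000 bits.
RT = 325 + 205 × 1.000 = 530.00 ms.

530 ms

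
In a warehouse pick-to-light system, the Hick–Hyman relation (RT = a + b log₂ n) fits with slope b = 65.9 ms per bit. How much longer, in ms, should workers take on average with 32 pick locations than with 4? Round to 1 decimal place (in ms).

ΔRT = (a + b log₂ n₂) − (a + b log₂ n₁) = b·(log₂ n₂ − log₂ n₁).
log₂(32) − log₂(4) = log₂(32/4) = log₂(8) = 3.
ΔRT = 65.9 × 3.0000 = 197.700 ms.

197.7 ms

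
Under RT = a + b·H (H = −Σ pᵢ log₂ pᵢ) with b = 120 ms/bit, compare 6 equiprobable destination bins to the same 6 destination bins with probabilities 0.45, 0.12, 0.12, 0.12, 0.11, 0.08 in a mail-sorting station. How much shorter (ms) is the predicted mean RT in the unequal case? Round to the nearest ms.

Equiprobable entropy H₀ = log₂ 6 = 2.5850 bits.
Skewed entropy H = −Σ pᵢ log₂ pᵢ = 2.2614 bits.
ΔRT = b·(H₀ − H) = 120 × 0.3236 = 38.83 ms.

39 ms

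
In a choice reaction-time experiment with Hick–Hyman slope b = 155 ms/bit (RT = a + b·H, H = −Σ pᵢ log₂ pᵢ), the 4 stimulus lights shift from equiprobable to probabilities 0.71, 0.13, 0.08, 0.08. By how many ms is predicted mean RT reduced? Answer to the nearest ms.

106 ms

The RT saving is b·ΔH. Equiprobable H₀ = log₂(4) = 2.0000 bits; with the given probabilities H = 1.3165 bits.
b·(H₀ − H) = 155 × (2.0000 − 1.3165) = 105.95 ms.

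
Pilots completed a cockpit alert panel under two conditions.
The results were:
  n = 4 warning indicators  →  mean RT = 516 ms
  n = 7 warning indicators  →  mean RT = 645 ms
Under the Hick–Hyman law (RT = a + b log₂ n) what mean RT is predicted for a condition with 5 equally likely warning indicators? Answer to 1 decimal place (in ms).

567.4 ms

Fit slope and intercept:
  b = (645 − 516) / (log₂ 7 − log₂ 4) = 129 / (2.8074 − 2) = 159.781 ms/bit
  a = 516 − 159.781 × 2 = 196.438 ms
Then RT(5) = 196.438 + 159.781 × log₂ 5 = 196.438 + 159.781 × 2.3219 ≈ 567.438 ms.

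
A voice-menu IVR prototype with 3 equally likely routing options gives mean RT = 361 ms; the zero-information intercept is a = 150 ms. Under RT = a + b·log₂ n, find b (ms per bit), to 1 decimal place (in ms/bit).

b = (361 − 150) / log₂(3) = 211 / 1.5850 = 133.126 ms/bit.

133.1 ms/bit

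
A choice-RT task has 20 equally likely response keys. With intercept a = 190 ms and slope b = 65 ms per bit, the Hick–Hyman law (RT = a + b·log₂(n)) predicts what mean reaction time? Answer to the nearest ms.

471 ms

log₂(20) = 4.3219 bits, so RT = 190 + 65 × 4.3219 ≈ 470.925 ms.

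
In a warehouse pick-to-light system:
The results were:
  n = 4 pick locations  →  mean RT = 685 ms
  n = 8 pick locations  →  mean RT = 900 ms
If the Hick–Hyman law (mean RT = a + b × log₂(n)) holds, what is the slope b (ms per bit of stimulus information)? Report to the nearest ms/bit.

215 ms/bit

The slope on a log₂ axis is (900 − 685) / (3 − 2) = 215 ms/bit.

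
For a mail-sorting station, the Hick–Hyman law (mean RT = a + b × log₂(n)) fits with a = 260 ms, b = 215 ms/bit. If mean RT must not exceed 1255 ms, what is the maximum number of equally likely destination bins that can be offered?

Set 260 + 215·log₂ n ≤ 1255 → log₂ n ≤ (1255 − 260)/215 = 4.6279.
So n ≤ 2^4.6279 = 24.725; the largest integer n is 24.

24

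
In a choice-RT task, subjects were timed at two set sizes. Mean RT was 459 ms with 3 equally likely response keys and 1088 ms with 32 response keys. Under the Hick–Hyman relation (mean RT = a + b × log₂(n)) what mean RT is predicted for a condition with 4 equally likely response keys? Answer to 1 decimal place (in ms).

Solve the two-equation system in a and b:
  b = (1088 − 459) / (log₂ 32 − log₂ 3) = 629 / (5 − 1.5850) = 184.185 ms/bit
  a = 459 − 184.185 × 1.5850 = 167.073 ms
Then RT(4) = 167.073 + 184.185 × log₂ 4 = 167.073 + 184.185 × 2 ≈ 535.444 ms.

535.4 ms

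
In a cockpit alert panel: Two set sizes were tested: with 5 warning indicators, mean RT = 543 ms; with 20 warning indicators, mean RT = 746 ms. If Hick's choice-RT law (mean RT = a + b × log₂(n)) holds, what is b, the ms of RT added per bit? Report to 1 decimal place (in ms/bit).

101.5 ms/bit

The slope on a log₂ axis is (746 − 543) / (4.3219 − 2.3219) = 101.500 ms/bit.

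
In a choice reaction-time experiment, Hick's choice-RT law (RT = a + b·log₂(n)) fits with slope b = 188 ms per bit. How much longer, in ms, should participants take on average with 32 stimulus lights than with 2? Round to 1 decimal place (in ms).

The intercept a cancels: ΔRT = b·(log₂ n₂ − log₂ n₁) = b·log₂(n₂/n₁).
log₂(32) − log₂(2) = log₂(32/2) = log₂(16) = 4.
ΔRT = 188 × 4.0000 = 752.000 ms.

752.0 ms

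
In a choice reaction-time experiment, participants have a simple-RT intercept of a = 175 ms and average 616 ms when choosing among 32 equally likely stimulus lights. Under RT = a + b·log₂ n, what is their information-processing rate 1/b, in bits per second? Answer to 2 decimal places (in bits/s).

11.34 bits/s

Choice component = 616 − 175 = 441 ms over log₂(32) = 5 bits.
b = 441 / 5 = 88.200 ms/bit, so 1/b = 11.338 bits/s.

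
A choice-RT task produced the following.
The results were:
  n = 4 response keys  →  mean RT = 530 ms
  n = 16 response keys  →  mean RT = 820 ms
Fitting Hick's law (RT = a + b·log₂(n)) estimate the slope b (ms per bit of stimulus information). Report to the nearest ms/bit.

145 ms/bit

The slope on a log₂ axis is (820 − 530) / (4 − 2) = 145 ms/bit.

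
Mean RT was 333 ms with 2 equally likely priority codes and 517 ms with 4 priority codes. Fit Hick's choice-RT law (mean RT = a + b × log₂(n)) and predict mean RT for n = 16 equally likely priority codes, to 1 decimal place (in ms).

885.0 ms

Fit slope and intercept:
  b = (517 − 333) / (log₂ 4 − log₂ 2) = 184 / (2 − 1) = 184.000 ms/bit
  a = 333 − 184.000 × 1 = 149.000 ms
Then RT(16) = 149.000 + 184.000 × log₂ 16 = 149.000 + 184.000 × 4 ≈ 885.000 ms.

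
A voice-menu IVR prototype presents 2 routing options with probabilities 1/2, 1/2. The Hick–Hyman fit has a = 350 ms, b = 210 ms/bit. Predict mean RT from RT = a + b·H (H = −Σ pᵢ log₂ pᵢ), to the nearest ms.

560 ms

Each term −pᵢ log₂ pᵢ: 0.5·1 + 0.5·1; summed, H = 1.000 bits.
Mean RT = a + bH = 350 + 210·1.000 = 560.00 ms.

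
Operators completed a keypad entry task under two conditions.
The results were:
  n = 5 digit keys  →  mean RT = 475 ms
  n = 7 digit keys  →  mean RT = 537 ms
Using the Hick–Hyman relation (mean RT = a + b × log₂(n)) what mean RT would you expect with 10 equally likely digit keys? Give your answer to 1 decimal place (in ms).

602.7 ms

Solve the two-equation system in a and b:
  b = (537 − 475) / (log₂ 7 − log₂ 5) = 62 / (2.8074 − 2.3219) = 127.723 ms/bit
  a = 475 − 127.723 × 2.3219 = 178.437 ms
Then RT(10) = 178.437 + 127.723 × log₂ 10 = 178.437 + 127.723 × 3.3219 ≈ 602.723 ms.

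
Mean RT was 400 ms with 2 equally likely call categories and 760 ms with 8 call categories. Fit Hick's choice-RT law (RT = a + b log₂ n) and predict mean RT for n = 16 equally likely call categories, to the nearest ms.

With log₂ n on the abscissa the relation is linear; from the two conditions:
  b = (760 − 400) / (log₂ 8 − log₂ 2) = 360 / (3 − 1) = 180 ms/bit
  a = 400 − 180 × 1 = 220 ms
Then RT(16) = 220 + 180 × log₂ 16 = 220 + 180 × 4 ≈ 940.000 ms.

940 ms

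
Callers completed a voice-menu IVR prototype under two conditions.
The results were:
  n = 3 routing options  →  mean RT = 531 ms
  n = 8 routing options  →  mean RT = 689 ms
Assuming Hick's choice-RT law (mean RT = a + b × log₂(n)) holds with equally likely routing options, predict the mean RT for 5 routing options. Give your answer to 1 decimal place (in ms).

Fit slope and intercept:
  b = (689 − 531) / (log₂ 8 − log₂ 3) = 158 / (3 − 1.5850) = 111.658 ms/bit
  a = 531 − 111.658 × 1.5850 = 354.027 ms
Then RT(5) = 354.027 + 111.658 × log₂ 5 = 354.027 + 111.658 × 2.3219 ≈ 613.288 ms.

613.3 ms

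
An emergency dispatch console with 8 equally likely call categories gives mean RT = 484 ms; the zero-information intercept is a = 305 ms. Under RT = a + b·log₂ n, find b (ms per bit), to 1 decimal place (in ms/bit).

log₂(8) = 3 bits.
b = (RT − a)/log₂ n = (484 − 305) / 3 = 59.667 ms/bit.

59.7 ms/bit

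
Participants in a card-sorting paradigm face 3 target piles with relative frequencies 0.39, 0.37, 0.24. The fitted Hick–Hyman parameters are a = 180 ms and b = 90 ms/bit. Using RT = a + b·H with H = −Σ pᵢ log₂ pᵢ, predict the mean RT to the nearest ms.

320 ms

Entropy contributions −pᵢ log₂ pᵢ: 0.5298, 0.5307, 0.4941; sum H = 1.5547 bits.
RT = a + bH = 180 + 90·1.5547 = 319.92 ms.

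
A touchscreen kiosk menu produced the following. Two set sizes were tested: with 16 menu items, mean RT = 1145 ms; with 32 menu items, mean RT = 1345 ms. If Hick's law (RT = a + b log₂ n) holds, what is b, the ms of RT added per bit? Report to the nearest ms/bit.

200 ms/bit

The slope on a log₂ axis is (1345 − 1145) / (5 − 4) = 200 ms/bit.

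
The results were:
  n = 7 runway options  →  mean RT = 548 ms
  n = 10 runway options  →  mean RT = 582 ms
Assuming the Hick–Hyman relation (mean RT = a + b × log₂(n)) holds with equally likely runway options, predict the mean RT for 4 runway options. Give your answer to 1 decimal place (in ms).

494.7 ms

With log₂ n on the abscissa the relation is linear; from the two conditions:
  b = (582 − 548) / (log₂ 10 − log₂ 7) = 34 / (3.3219 − 2.8074) = 66.074 ms/bit
  a = 548 − 66.074 × 2.8074 = 362.506 ms
Then RT(4) = 362.506 + 66.074 × log₂ 4 = 362.506 + 66.074 × 2 ≈ 494.655 ms.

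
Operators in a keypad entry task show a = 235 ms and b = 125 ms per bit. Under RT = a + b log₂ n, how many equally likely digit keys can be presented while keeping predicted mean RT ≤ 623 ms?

8

Information budget: (623 − 235)/125 = 3.1040 bits, so n ≤ 2^3.1040 = 8.598 → at most 8.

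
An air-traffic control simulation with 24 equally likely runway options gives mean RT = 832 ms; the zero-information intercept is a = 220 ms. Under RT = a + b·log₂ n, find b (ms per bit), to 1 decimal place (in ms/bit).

133.5 ms/bit

b = (832 − 220) / log₂(24) = 612 / 4.5850 = 133.480 ms/bit.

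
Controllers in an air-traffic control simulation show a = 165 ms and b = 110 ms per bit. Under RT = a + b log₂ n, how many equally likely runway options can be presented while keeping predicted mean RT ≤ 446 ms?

110·log₂ n ≤ 446 − 165 = 281, giving log₂ n ≤ 2.5545 and n ≤ 5.875. The largest whole number is 5.

5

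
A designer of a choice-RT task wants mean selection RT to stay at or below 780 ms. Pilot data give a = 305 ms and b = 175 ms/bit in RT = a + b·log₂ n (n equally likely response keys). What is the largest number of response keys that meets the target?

Information budget: (780 − 305)/175 = 2.7143 bits, so n ≤ 2^2.7143 = 6.563 → at most 6.

6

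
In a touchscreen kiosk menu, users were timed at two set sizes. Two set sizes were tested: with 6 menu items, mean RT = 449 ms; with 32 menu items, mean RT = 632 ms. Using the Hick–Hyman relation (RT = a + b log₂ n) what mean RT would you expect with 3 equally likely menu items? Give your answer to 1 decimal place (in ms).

RT is linear in log₂ n, so two points fix the line:
  b = (632 − 449) / (log₂ 32 − log₂ 6) = 183 / (5 − 2.5850) = 75.775 ms/bit
  a = 449 − 75.775 × 2.5850 = 253.124 ms
Then RT(3) = 253.124 + 75.775 × log₂ 3 = 253.124 + 75.775 × 1.5850 ≈ 373.225 ms.

373.2 ms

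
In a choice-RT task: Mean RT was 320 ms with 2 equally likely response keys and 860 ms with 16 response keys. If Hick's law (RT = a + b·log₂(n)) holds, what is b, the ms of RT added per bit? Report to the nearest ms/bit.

Slope: b = (860 − 320) / (log₂ 16 − log₂ 2) = 540/3.0000 = 180 ms/bit.

180 ms/bit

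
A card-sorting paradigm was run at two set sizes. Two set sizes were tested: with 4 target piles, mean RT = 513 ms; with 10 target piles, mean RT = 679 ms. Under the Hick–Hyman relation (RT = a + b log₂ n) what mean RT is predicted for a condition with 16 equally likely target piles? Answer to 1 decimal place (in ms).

With log₂ n on the abscissa the relation is linear; from the two conditions:
  b = (679 − 513) / (log₂ 10 − log₂ 4) = 166 / (3.3219 − 2) = 125.574 ms/bit
  a = 513 − 125.574 × 2 = 261.852 ms
Then RT(16) = 261.852 + 125.574 × log₂ 16 = 261.852 + 125.574 × 4 ≈ 764.148 ms.

764.1 ms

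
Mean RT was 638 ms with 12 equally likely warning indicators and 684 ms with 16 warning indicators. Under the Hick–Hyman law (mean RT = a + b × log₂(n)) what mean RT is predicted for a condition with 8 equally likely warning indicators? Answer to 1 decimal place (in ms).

RT is linear in log₂ n, so two points fix the line:
  b = (684 − 638) / (log₂ 16 − log₂ 12) = 46 / (4 − 3.5850) = 110.833 ms/bit
  a = 638 − 110.833 × 3.5850 = 240.667 ms
Then RT(8) = 240.667 + 110.833 × log₂ 8 = 240.667 + 110.833 × 3 ≈ 573.167 ms.

573.2 ms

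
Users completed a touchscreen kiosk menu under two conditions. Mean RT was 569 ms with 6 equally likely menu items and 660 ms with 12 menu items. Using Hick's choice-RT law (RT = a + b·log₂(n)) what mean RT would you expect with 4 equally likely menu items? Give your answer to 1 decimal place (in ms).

515.8 ms

RT is linear in log₂ n, so two points fix the line:
  b = (660 − 569) / (log₂ 12 − log₂ 6) = 91 / (3.5850 − 2.5850) = 91.000 ms/bit
  a = 569 − 91.000 × 2.5850 = 333.768 ms
Then RT(4) = 333.768 + 91.000 × log₂ 4 = 333.768 + 91.000 × 2 ≈ 515.768 ms.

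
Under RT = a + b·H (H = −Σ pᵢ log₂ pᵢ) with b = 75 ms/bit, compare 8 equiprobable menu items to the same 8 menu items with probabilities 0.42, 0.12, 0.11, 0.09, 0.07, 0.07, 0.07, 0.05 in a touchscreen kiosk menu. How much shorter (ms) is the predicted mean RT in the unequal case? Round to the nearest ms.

Equiprobable entropy H₀ = log₂ 8 = 3.0000 bits.
Skewed entropy H = −Σ pᵢ log₂ pᵢ = 2.5774 bits.
ΔRT = b·(H₀ − H) = 75 × 0.4226 = 31.69 ms.

32 ms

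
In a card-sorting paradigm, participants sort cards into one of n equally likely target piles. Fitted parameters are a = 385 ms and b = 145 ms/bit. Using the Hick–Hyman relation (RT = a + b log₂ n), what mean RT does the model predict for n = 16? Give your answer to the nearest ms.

log₂(16) = 4 bits, so RT = 385 + 145 × 4 ≈ 965.000 ms.

965 ms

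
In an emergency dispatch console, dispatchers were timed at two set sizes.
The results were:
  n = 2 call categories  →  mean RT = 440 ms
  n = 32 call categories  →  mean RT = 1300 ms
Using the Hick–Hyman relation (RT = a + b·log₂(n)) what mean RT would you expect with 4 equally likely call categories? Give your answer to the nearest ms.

655 ms

RT is linear in log₂ n, so two points fix the line:
  b = (1300 − 440) / (log₂ 32 − log₂ 2) = 860 / (5 − 1) = 215 ms/bit
  a = 440 − 215 × 1 = 225 ms
Then RT(4) = 225 + 215 × log₂ 4 = 225 + 215 × 2 ≈ 655.000 ms.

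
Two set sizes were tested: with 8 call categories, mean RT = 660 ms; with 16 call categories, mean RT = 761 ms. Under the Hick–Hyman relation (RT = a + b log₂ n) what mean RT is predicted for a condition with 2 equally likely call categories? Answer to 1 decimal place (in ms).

Fit slope and intercept:
  b = (761 − 660) / (log₂ 16 − log₂ 8) = 101 / (4 − 3) = 101.000 ms/bit
  a = 660 − 101.000 × 3 = 357.000 ms
Then RT(2) = 357.000 + 101.000 × log₂ 2 = 357.000 + 101.000 × 1 ≈ 458.000 ms.

458.0 ms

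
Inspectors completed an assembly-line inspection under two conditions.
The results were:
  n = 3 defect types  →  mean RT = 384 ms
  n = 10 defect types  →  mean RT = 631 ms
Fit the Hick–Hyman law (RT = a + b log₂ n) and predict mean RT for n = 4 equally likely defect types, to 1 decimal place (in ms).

Solve the two-equation system in a and b:
  b = (631 − 384) / (log₂ 10 − log₂ 3) = 247 / (3.3219 − 1.5850) = 142.202 ms/bit
  a = 384 − 142.202 × 1.5850 = 158.615 ms
Then RT(4) = 158.615 + 142.202 × log₂ 4 = 158.615 + 142.202 × 2 ≈ 443.019 ms.

443.0 ms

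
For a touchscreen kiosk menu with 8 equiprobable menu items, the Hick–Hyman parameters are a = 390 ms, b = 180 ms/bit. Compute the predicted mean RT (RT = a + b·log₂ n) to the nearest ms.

930 ms

log₂(8) = 3 bits, so RT = 390 + 180 × 3 ≈ 930.000 ms.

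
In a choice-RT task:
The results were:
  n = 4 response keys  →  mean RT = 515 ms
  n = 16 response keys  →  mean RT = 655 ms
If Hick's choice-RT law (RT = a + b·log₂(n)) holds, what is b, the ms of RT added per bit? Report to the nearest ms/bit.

Slope: b = (655 − 515) / (log₂ 16 − log₂ 4) = 140/2.0000 = 70 ms/bit.

70 ms/bit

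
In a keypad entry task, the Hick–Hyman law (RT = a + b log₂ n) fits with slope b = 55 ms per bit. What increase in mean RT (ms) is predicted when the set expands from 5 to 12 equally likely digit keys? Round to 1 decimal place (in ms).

69.5 ms

The intercept a cancels: ΔRT = b·(log₂ n₂ − log₂ n₁) = b·log₂(n₂/n₁).
log₂(12) − log₂(5) = 3.5850 − 2.3219 = 1.2630.
ΔRT = 55 × 1.2630 = 69.467 ms.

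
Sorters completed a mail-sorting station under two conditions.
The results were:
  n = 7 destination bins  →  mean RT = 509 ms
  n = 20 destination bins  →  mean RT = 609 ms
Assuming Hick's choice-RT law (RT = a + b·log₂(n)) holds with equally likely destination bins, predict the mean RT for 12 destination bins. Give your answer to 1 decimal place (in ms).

560.3 ms

Fit slope and intercept:
  b = (609 − 509) / (log₂ 20 − log₂ 7) = 100 / (4.3219 − 2.8074) = 66.025 ms/bit
  a = 509 − 66.025 × 2.8074 = 323.644 ms
Then RT(12) = 323.644 + 66.025 × log₂ 12 = 323.644 + 66.025 × 3.5850 ≈ 560.342 ms.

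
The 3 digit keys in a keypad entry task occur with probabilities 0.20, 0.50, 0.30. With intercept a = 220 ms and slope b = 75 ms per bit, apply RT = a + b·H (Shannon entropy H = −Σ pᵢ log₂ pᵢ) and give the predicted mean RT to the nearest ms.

H = 0.20·log₂(1/0.20) + 0.50·log₂(1/0.50) + 0.30·log₂(1/0.30) = 1.4855 bits.
RT = 220 + 75 × 1.4855 = 331.41 ms.

331 ms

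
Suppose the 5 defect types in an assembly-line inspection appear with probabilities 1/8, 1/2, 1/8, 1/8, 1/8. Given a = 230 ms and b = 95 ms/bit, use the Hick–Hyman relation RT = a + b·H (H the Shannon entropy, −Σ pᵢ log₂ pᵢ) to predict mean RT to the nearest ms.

Each term −pᵢ log₂ pᵢ: 0.125·3 + 0.5·1 + 0.125·3 + 0.125·3 + 0.125·3; summed, H = 2.000 bits.
Mean RT = a + bH = 230 + 95·2.000 = 420.00 ms.

420 ms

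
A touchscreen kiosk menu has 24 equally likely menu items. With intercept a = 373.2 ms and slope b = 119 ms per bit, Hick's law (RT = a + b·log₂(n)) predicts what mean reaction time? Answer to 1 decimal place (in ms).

log₂(24) = 4.5850 bits, so RT = 373.2 + 119 × 4.5850 ≈ 918.811 ms.

918.8 ms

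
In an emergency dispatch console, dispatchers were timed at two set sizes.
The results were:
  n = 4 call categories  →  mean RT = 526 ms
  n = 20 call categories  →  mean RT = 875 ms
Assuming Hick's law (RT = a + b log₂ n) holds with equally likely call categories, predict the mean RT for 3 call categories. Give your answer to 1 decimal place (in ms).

Fit slope and intercept:
  b = (875 − 526) / (log₂ 20 − log₂ 4) = 349 / (4.3219 − 2) = 150.306 ms/bit
  a = 526 − 150.306 × 2 = 225.388 ms
Then RT(3) = 225.388 + 150.306 × log₂ 3 = 225.388 + 150.306 × 1.5850 ≈ 463.617 ms.

463.6 ms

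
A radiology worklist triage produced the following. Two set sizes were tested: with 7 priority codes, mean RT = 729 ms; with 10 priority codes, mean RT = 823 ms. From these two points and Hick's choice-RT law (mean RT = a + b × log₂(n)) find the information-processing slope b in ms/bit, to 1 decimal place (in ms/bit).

182.7 ms/bit

Slope: b = (823 − 729) / (log₂ 10 − log₂ 7) = 94/0.5146 = 182.676 ms/bit.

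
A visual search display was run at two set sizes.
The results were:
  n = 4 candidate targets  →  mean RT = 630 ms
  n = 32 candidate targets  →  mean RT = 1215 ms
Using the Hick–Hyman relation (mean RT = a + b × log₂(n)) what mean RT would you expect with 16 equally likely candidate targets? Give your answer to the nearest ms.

1020 ms

RT is linear in log₂ n, so two points fix the line:
  b = (1215 − 630) / (log₂ 32 − log₂ 4) = 585 / (5 − 2) = 195 ms/bit
  a = 630 − 195 × 2 = 240 ms
Then RT(16) = 240 + 195 × log₂ 16 = 240 + 195 × 4 ≈ 1020.000 ms.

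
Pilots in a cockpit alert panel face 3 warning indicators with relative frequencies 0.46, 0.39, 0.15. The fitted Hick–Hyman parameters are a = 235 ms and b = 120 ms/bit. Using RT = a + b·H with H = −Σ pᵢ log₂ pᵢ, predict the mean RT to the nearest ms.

410 ms

H = 0.46·log₂(1/0.46) + 0.39·log₂(1/0.39) + 0.15·log₂(1/0.15) = 1.4557 bits.
RT = 235 + 120 × 1.4557 = 409.68 ms.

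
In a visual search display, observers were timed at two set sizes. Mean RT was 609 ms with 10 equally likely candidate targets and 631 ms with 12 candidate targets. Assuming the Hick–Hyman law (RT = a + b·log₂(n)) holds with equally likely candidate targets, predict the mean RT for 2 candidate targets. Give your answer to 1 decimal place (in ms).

414.8 ms

RT is linear in log₂ n, so two points fix the line:
  b = (631 − 609) / (log₂ 12 − log₂ 10) = 22 / (3.5850 − 3.3219) = 83.639 ms/bit
  a = 609 − 83.639 × 3.3219 = 331.156 ms
Then RT(2) = 331.156 + 83.639 × log₂ 2 = 331.156 + 83.639 × 1 ≈ 414.796 ms.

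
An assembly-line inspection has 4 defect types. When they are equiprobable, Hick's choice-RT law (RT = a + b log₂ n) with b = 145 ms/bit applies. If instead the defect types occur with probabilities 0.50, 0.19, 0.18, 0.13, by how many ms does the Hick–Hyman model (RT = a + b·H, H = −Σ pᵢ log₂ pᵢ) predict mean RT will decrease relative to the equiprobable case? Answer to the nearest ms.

The RT saving is b·ΔH. Equiprobable H₀ = log₂(4) = 2.0000 bits; with the given probabilities H = 1.7832 bits.
b·(H₀ − H) = 145 × (2.0000 − 1.7832) = 31.44 ms.

31 ms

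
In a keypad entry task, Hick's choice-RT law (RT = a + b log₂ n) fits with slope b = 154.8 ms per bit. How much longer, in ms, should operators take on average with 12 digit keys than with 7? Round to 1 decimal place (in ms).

120.4 ms

Only the slope matters, since a is common to both: ΔRT = b·log₂(n₂/n₁).
log₂(12) − log₂(7) = 3.5850 − 2.8074 = 0.7776.
ΔRT = 154.8 × 0.7776 = 120.374 ms.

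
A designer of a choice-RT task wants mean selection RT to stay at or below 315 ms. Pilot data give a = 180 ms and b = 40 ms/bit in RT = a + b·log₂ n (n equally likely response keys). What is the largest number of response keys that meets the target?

10

40·log₂ n ≤ 315 − 180 = 135, giving log₂ n ≤ 3.3750 and n ≤ 10.375. The largest whole number is 10.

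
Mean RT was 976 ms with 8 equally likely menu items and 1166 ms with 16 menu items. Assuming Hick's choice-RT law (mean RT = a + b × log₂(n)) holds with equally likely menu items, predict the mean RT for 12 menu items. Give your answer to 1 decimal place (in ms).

1087.1 ms

RT is linear in log₂ n, so two points fix the line:
  b = (1166 − 976) / (log₂ 16 − log₂ 8) = 190 / (4 − 3) = 190.000 ms/bit
  a = 976 − 190.000 × 3 = 406.000 ms
Then RT(12) = 406.000 + 190.000 × log₂ 12 = 406.000 + 190.000 × 3.5850 ≈ 1087.143 ms.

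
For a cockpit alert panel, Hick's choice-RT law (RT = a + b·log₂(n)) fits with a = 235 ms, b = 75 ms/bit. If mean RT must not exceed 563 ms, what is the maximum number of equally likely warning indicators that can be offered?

20

Information budget: (563 − 235)/75 = 4.3733 bits, so n ≤ 2^4.3733 = 20.725 → at most 20.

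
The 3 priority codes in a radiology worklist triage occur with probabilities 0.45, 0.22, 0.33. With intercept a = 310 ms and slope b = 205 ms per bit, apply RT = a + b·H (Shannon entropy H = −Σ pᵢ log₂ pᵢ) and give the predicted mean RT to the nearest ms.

Entropy contributions −pᵢ log₂ pᵢ: 0.5184, 0.4806, 0.5278; sum H = 1.5268 bits.
RT = a + bH = 310 + 205·1.5268 = 622.99 ms.

623 ms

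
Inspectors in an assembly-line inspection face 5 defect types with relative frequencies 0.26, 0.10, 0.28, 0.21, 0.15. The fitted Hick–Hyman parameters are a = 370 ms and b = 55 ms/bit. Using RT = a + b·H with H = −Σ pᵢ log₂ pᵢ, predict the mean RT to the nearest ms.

H = 0.26·log₂(1/0.26) + 0.10·log₂(1/0.10) + 0.28·log₂(1/0.28) + 0.21·log₂(1/0.21) + 0.15·log₂(1/0.15) = 2.2351 bits.
RT = 370 + 55 × 2.2351 = 492.93 ms.

493 ms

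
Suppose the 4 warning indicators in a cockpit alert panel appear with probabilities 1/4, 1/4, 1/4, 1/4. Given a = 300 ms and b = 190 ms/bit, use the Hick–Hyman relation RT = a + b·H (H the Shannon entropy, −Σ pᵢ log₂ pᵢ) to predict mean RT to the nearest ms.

H = −Σ pᵢ log₂ pᵢ = 0.25·2 + 0.25·2 + 0.25·2 + 0.25·2 = 2.000 bits.
RT = 300 + 190 × 2.000 = 680.00 ms.

680 ms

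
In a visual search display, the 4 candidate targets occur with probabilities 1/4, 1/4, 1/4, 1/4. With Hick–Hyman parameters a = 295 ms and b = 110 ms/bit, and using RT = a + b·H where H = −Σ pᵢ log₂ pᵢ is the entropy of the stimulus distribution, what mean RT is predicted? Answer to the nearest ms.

515 ms

Each term −pᵢ log₂ pᵢ: 0.25·2 + 0.25·2 + 0.25·2 + 0.25·2; summed, H = 2.000 bits.
Mean RT = a + bH = 295 + 110·2.000 = 515.00 ms.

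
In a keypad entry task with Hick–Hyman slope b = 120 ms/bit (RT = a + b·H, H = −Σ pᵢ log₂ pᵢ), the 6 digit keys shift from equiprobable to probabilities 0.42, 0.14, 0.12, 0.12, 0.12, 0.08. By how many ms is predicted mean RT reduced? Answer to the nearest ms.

32 ms

Equiprobable entropy H₀ = log₂ 6 = 2.5850 bits.
Skewed entropy H = −Σ pᵢ log₂ pᵢ = 2.3155 bits.
ΔRT = b·(H₀ − H) = 120 × 0.2695 = 32.34 ms.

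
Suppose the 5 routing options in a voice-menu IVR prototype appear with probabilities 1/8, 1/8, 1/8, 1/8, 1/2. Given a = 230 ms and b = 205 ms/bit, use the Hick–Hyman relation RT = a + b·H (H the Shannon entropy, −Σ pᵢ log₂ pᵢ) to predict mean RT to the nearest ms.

640 ms

H = −Σ pᵢ log₂ pᵢ = 0.125·3 + 0.125·3 + 0.125·3 + 0.125·3 + 0.5·1 = 2.000 bits.
RT = 230 + 205 × 2.000 = 640.00 ms.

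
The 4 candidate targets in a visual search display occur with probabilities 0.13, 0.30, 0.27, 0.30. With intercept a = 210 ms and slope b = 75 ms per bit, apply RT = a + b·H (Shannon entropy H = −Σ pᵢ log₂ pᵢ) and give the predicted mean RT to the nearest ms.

355 ms

Entropy contributions −pᵢ log₂ pᵢ: 0.3826, 0.5211, 0.5100, 0.5211; sum H = 1.9348 bits.
RT = a + bH = 210 + 75·1.9348 = 355.11 ms.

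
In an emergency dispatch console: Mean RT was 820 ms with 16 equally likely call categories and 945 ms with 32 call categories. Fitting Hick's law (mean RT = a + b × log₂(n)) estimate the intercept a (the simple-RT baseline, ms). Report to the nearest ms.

320 ms

The slope on a log₂ axis is (945 − 820) / (5 − 4) = 125 ms/bit.
Intercept: a = 820 − 125·log₂(16) = 320.000 ms.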